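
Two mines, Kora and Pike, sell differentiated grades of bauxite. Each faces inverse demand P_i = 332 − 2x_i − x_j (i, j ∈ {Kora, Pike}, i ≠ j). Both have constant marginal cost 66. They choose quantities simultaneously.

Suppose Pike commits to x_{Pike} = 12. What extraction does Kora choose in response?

63.5

Mine Kora's profit: π = x_{Kora}(332 − 2x_{Kora} − x_{Pike}) − 66x_{Kora}.
∂π/∂x_{Kora} = 266 − 4x_{Kora} − x_{Pike} = 0 ⇒ x_{Kora} = 66.5 − 0.25x_{Pike}.
At x_{Pike} = 12: x_{Kora} = 66.5 − 0.25·12 = 63.5.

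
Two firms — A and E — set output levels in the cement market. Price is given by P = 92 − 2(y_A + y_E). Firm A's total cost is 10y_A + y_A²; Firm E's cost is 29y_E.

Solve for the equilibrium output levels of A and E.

10.1, 10.7

Firm A's profit: π = y_A(92 − 2(y_A + y_E)) − 10y_A − y_A².
∂π/∂y_A = 82 − 6y_A − 2y_E = 0, so y_A = 41/3 − (1/3)y_E.
For E: ∂π/∂y_E = 63 − 4y_E − 2y_A = 0 ⇒ y_E = 15.75 − 0.5y_A.
Plugging y_E into A's best response: y_A = 41/3 − (1/3)(15.75 − 0.5y_A) ⇒ (5/6)y_A = 101/12, so y_A = 10.1.
Then y_E = 15.75 − 0.5·10.1 = 10.7.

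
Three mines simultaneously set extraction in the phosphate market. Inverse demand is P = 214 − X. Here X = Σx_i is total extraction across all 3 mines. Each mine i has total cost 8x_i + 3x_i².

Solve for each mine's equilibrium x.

A representative mine's profit is π_i = x_i(214 − X) − 8x_i − 3x_i², with X = x_i + Σ_{j≠i} x_j.
First-order condition: 206 − 8x_i − Σ_{j≠i} x_j = 0.
In a symmetric equilibrium every mine chooses the same x, so Σ_{j≠i} x_j = 2x. The condition becomes 206 − 10x = 0, giving x = 206/10 = 20.6.

20.6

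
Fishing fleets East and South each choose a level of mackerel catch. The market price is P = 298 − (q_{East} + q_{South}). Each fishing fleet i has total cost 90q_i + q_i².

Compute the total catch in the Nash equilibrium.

83.2

Fishing fleet East's profit: π = q_{East}(298 − (q_{East} + q_{South})) − 90q_{East} − q_{East}².
∂π/∂q_{East} = 208 − 4q_{East} − q_{South} = 0, so q_{East} = 52 − 0.25q_{South}.
Setting q_{East} = q_{South} in the reaction function: q_{East} = 52 − 0.25q_{East}, so q_{East} = 52 / 1.25 = 41.6.
Total catch: 41.6 + 41.6 = 83.2.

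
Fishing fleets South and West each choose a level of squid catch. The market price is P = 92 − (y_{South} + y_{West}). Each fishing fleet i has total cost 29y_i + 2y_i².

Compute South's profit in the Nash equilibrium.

243

Fishing fleet South's profit: π = y_{South}(92 − (y_{South} + y_{West})) − 29y_{South} − 2y_{South}².
∂π/∂y_{South} = 63 − 6y_{South} − y_{West} = 0, so y_{South} = 10.5 − (1/6)y_{West}.
The game is symmetric, so in equilibrium y_{West} = y_{South}: the reaction function gives (7/6)y_{South} = 10.5, hence y_{South} = 9.
Price P = 92 − 18 = 74.
South's profit: (74 − 29)·9 − 2(9)² = 243.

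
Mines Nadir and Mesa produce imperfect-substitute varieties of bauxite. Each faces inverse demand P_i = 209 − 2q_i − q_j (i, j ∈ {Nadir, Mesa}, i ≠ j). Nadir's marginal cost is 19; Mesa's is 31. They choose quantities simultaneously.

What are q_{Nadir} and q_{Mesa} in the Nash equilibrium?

Mine Nadir's profit: π = q_{Nadir}(209 − 2q_{Nadir} − q_{Mesa}) − 19q_{Nadir}.
∂π/∂q_{Nadir} = 190 − 4q_{Nadir} − q_{Mesa} = 0 ⇒ q_{Nadir} = 47.5 − 0.25q_{Mesa}.
Similarly q_{Mesa} = 44.5 − 0.25q_{Nadir}.
Substituting the second reaction function into the first: q_{Nadir} = 47.5 − 0.25(44.5 − 0.25q_{Nadir}), which gives 0.9375q_{Nadir} = 36.375 ⇒ q_{Nadir} = 38.8.
Then q_{Mesa} = 44.5 − 0.25·38.8 = 34.8.

38.8, 34.8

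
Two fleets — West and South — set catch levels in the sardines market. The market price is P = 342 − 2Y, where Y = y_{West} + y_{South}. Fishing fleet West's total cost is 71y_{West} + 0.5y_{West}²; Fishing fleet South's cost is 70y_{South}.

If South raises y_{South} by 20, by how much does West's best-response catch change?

Fishing fleet West's profit: π = y_{West}(342 − 2(y_{West} + y_{South})) − 71y_{West} − 0.5y_{West}².
∂π/∂y_{West} = 271 − 5y_{West} − 2y_{South} = 0, so y_{West} = 54.2 − 0.4y_{South}.
The reaction-function slope is −0.4, so a 20-unit rise in y_{South} moves y_{West} by −0.4 × 20 = −8. West's best response falls — the actions are strategic substitutes.

-8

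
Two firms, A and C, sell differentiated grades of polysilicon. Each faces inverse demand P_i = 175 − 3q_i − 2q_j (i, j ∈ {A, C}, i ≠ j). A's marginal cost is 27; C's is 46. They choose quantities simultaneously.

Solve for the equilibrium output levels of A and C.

19.6875, 14.9375

Firm A's profit: π = q_A(175 − 3q_A − 2q_C) − 27q_A.
∂π/∂q_A = 148 − 6q_A − 2q_C = 0 ⇒ q_A = 74/3 − (1/3)q_C.
Similarly q_C = 21.5 − (1/3)q_A.
Solving the two reaction functions simultaneously: (1 − (−1/3)(−1/3))q_A = 74/3 − (1/3)·21.5, so (8/9)q_A = 17.5 and q_A = 19.6875.
Then q_C = 21.5 − (1/3)·19.6875 = 14.9375.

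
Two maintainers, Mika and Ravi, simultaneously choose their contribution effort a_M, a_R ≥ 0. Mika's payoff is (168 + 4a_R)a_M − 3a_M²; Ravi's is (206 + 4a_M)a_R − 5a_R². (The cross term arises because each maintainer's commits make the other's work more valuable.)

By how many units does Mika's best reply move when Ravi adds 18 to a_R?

12

Expanding Mika's payoff: 168a_M + 4a_Ra_M − 3a_M².
∂π/∂a_M = 168 + 4a_R − 6a_M = 0, so a_M = 28 + (2/3)a_R.
The reaction-function slope is 2/3, so an 18-unit rise in a_R moves a_M by 2/3 × 18 = 12. Mika's best response rises — the actions are strategic complements.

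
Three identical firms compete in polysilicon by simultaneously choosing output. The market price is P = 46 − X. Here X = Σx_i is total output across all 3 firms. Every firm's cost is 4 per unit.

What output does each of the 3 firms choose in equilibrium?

A representative firm's profit is π_i = x_i(46 − X) − 4x_i, with X = x_i + Σ_{j≠i} x_j.
First-order condition: 42 − 2x_i − Σ_{j≠i} x_j = 0.
Imposing symmetry (x_j = x for all j) turns Σ_{j≠i} x_j into 2x, so 42 = 4x and x = 10.5.

10.5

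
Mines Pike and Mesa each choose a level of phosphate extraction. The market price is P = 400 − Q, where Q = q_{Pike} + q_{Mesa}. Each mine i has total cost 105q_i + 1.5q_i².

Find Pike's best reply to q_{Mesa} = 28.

Mine Pike's profit: π = q_{Pike}(400 − (q_{Pike} + q_{Mesa})) − 105q_{Pike} − 1.5q_{Pike}².
∂π/∂q_{Pike} = 295 − 5q_{Pike} − q_{Mesa} = 0, so q_{Pike} = 59 − 0.2q_{Mesa}.
At q_{Mesa} = 28: q_{Pike} = 59 − 0.2·28 = 53.4.

53.4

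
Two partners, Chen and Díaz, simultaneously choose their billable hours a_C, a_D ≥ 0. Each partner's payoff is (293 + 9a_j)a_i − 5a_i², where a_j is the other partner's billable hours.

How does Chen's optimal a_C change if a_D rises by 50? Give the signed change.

45

Chen's payoff is (293 + 9a_D)a_C − 5a_C².
∂π/∂a_C = 293 + 9a_D − 10a_C = 0, so a_C = 29.3 + 0.9a_D.
The reaction-function slope is 0.9, so a 50-unit rise in a_D moves a_C by 0.9 × 50 = 45. Chen's best response rises — the actions are strategic complements.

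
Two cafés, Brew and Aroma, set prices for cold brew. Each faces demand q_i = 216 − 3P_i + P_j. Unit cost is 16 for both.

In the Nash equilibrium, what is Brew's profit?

4062.72

Brew's profit: π = (P_{Brew} − 16)(216 − 3P_{Brew} + P_{Aroma}).
∂π/∂P_{Brew} = 264 − 6P_{Brew} + P_{Aroma} = 0 ⇒ P_{Brew} = 44 + (1/6)P_{Aroma}.
By symmetry P_{Aroma} = P_{Brew}; substituting into the reaction function, (5/6)P_{Brew} = 44 and P_{Brew} = 52.8.
q_{Brew} = 216 − 3·52.8 + 52.8 = 110.4.
Profit = (52.8 − 16)·110.4 = 4062.72.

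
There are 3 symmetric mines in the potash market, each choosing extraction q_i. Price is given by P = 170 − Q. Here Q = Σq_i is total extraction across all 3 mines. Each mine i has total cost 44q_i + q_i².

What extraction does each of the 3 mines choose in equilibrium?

21

A representative mine's profit is π_i = q_i(170 − Q) − 44q_i − q_i², with Q = q_i + Σ_{j≠i} q_j.
First-order condition: 126 − 4q_i − Σ_{j≠i} q_j = 0.
Imposing symmetry (q_j = q for all j) turns Σ_{j≠i} q_j into 2q, so 126 = 6q and q = 21.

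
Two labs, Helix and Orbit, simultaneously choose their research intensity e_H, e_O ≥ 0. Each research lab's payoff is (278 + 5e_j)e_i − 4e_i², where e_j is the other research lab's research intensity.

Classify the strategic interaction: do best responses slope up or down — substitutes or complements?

strategic complements

Helix's payoff is (278 + 5e_O)e_H − 4e_H².
∂π/∂e_H = 278 + 5e_O − 8e_H = 0, so e_H = 34.75 + 0.625e_O.
The best-response slope de_H/de_O = 0.625 > 0: the reaction function is upward-sloping, so the choices are strategic complements.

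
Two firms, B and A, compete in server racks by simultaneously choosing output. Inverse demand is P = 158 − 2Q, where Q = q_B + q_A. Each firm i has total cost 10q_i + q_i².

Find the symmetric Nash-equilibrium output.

18.5

Firm B's profit: π = q_B(158 − 2(q_B + q_A)) − 10q_B − q_B².
∂π/∂q_B = 148 − 6q_B − 2q_A = 0, so q_B = 74/3 − (1/3)q_A.
By symmetry q_A = q_B; substituting into the reaction function, (4/3)q_B = 74/3 and q_B = 18.5.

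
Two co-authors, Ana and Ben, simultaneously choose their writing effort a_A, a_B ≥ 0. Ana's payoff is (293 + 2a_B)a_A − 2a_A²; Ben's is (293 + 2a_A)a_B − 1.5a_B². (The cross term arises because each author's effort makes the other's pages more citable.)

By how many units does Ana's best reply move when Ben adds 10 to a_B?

Expanding Ana's payoff: 293a_A + 2a_Ba_A − 2a_A².
∂π/∂a_A = 293 + 2a_B − 4a_A = 0, so a_A = 73.25 + 0.5a_B.
The reaction-function slope is 0.5, so a 10-unit rise in a_B moves a_A by 0.5 × 10 = 5. Ana's best response rises — the actions are strategic complements.

5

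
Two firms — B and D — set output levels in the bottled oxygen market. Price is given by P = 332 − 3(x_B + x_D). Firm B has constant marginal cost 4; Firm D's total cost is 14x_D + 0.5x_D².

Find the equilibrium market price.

126

Firm B's profit: π = x_B(332 − 3(x_B + x_D)) − 4x_B.
∂π/∂x_B = 328 − 6x_B − 3x_D = 0, so x_B = 164/3 − 0.5x_D.
For D: ∂π/∂x_D = 318 − 7x_D − 3x_B = 0 ⇒ x_D = 318/7 − (3/7)x_B.
Substituting the second reaction function into the first: x_B = 164/3 − 0.5(318/7 − (3/7)x_B), which gives (11/14)x_B = 671/21 ⇒ x_B = 122/3.
Then x_D = 318/7 − (3/7)·(122/3) = 28.
Equilibrium price: P = 332 − 3·(206/3) = 126.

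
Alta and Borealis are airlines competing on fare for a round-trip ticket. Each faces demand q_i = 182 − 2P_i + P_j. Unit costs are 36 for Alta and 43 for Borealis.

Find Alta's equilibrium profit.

4920.32

Alta's profit: π = (P_{Alta} − 36)(182 − 2P_{Alta} + P_{Borealis}).
∂π/∂P_{Alta} = 254 − 4P_{Alta} + P_{Borealis} = 0 ⇒ P_{Alta} = 63.5 + 0.25P_{Borealis}.
Similarly P_{Borealis} = 67 + 0.25P_{Alta}.
Plugging P_{Borealis} into Alta's best response: P_{Alta} = 63.5 + 0.25(67 + 0.25P_{Alta}) ⇒ 0.9375P_{Alta} = 80.25, so P_{Alta} = 85.6.
Then P_{Borealis} = 67 + 0.25·85.6 = 88.4.
q_{Alta} = 182 − 2·85.6 + 88.4 = 99.2.
Profit = (85.6 − 36)·99.2 = 4920.32.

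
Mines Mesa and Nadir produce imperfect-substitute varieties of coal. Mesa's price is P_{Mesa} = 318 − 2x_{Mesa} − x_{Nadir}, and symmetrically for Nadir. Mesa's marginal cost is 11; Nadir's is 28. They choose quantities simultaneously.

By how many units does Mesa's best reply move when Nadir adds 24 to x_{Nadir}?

Mine Mesa's profit: π = x_{Mesa}(318 − 2x_{Mesa} − x_{Nadir}) − 11x_{Mesa}.
∂π/∂x_{Mesa} = 307 − 4x_{Mesa} − x_{Nadir} = 0 ⇒ x_{Mesa} = 76.75 − 0.25x_{Nadir}.
The reaction-function slope is −0.25, so a 24-unit rise in x_{Nadir} moves x_{Mesa} by −0.25 × 24 = −6. Mesa's best response falls — the actions are strategic substitutes.

-6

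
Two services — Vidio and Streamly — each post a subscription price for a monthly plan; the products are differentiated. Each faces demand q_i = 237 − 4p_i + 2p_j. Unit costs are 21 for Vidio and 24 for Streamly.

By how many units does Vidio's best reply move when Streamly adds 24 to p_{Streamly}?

6

Vidio's profit: π = (p_{Vidio} − 21)(237 − 4p_{Vidio} + 2p_{Streamly}).
∂π/∂p_{Vidio} = 321 − 8p_{Vidio} + 2p_{Streamly} = 0 ⇒ p_{Vidio} = 40.125 + 0.25p_{Streamly}.
The reaction-function slope is 0.25, so a 24-unit rise in p_{Streamly} moves p_{Vidio} by 0.25 × 24 = 6. Vidio's best response rises — the actions are strategic complements.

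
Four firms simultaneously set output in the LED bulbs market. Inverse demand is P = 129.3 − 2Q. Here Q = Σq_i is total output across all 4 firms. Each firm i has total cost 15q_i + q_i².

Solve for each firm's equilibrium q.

A representative firm's profit is π_i = q_i(129.3 − 2Q) − 15q_i − q_i², with Q = q_i + Σ_{j≠i} q_j.
First-order condition: 114.3 − 6q_i − 2Σ_{j≠i} q_j = 0.
In a symmetric equilibrium every firm chooses the same q, so Σ_{j≠i} q_j = 3q. The condition becomes 114.3 − 12q = 0, giving q = 114.3/12 = 9.525.

9.525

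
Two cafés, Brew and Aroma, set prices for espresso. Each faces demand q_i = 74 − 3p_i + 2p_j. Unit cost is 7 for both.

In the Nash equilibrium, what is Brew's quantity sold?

Brew's profit: π = (p_{Brew} − 7)(74 − 3p_{Brew} + 2p_{Aroma}).
∂π/∂p_{Brew} = 95 − 6p_{Brew} + 2p_{Aroma} = 0 ⇒ p_{Brew} = 95/6 + (1/3)p_{Aroma}.
The game is symmetric, so in equilibrium p_{Aroma} = p_{Brew}: the reaction function gives (2/3)p_{Brew} = 95/6, hence p_{Brew} = 23.75.
q_{Brew} = 74 − 3·23.75 + 2·23.75 = 50.25.

50.25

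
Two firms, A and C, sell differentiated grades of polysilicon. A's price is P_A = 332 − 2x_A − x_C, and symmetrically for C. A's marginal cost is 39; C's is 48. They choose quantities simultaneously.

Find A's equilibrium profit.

Firm A's profit: π = x_A(332 − 2x_A − x_C) − 39x_A.
∂π/∂x_A = 293 − 4x_A − x_C = 0 ⇒ x_A = 73.25 − 0.25x_C.
Similarly x_C = 71 − 0.25x_A.
Plugging x_C into A's best response: x_A = 73.25 − 0.25(71 − 0.25x_A) ⇒ 0.9375x_A = 55.5, so x_A = 59.2.
Then x_C = 71 − 0.25·59.2 = 56.2.
P_A = 332 − 2·59.2 − 56.2 = 157.4.
Profit = (157.4 − 39)·59.2 = 7009.28.

7009.28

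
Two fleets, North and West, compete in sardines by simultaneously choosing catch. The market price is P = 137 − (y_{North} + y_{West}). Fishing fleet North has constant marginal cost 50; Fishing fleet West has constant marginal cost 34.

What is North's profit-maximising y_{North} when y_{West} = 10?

38.5

Fishing fleet North's profit: π = y_{North}(137 − (y_{North} + y_{West})) − 50y_{North}.
∂π/∂y_{North} = 87 − 2y_{North} − y_{West} = 0, so y_{North} = 43.5 − 0.5y_{West}.
At y_{West} = 10: y_{North} = 43.5 − 0.5·10 = 38.5.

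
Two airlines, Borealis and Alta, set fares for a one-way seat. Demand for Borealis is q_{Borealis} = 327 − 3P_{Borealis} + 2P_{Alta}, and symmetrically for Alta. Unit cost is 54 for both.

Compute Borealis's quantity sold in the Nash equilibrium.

204.75

Borealis's profit: π = (P_{Borealis} − 54)(327 − 3P_{Borealis} + 2P_{Alta}).
∂π/∂P_{Borealis} = 489 − 6P_{Borealis} + 2P_{Alta} = 0 ⇒ P_{Borealis} = 81.5 + (1/3)P_{Alta}.
By symmetry P_{Alta} = P_{Borealis}; substituting into the reaction function, (2/3)P_{Borealis} = 81.5 and P_{Borealis} = 122.25.
q_{Borealis} = 327 − 3·122.25 + 2·122.25 = 204.75.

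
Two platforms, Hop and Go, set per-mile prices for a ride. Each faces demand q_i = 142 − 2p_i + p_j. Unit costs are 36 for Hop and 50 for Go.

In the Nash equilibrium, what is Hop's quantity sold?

Hop's profit: π = (p_{Hop} − 36)(142 − 2p_{Hop} + p_{Go}).
∂π/∂p_{Hop} = 214 − 4p_{Hop} + p_{Go} = 0 ⇒ p_{Hop} = 53.5 + 0.25p_{Go}.
Similarly p_{Go} = 60.5 + 0.25p_{Hop}.
Plugging p_{Go} into Hop's best response: p_{Hop} = 53.5 + 0.25(60.5 + 0.25p_{Hop}) ⇒ 0.9375p_{Hop} = 68.625, so p_{Hop} = 73.2.
Then p_{Go} = 60.5 + 0.25·73.2 = 78.8.
q_{Hop} = 142 − 2·73.2 + 78.8 = 74.4.

74.4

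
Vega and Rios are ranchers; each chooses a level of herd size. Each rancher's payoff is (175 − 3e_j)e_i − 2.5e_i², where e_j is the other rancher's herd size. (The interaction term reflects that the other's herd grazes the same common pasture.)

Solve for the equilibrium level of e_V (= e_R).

21.875

Vega's payoff is (175 − 3e_R)e_V − 2.5e_V².
∂π/∂e_V = 175 − 3e_R − 5e_V = 0, so e_V = 35 − 0.6e_R.
Setting e_V = e_R in the reaction function: e_V = 35 − 0.6e_V, so e_V = 35 / 1.6 = 21.875.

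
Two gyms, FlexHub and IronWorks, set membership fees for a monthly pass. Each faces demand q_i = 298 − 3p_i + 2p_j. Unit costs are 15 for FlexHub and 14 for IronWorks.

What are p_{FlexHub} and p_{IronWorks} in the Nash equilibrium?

85.5625, 85.1875

FlexHub's profit: π = (p_{FlexHub} − 15)(298 − 3p_{FlexHub} + 2p_{IronWorks}).
∂π/∂p_{FlexHub} = 343 − 6p_{FlexHub} + 2p_{IronWorks} = 0 ⇒ p_{FlexHub} = 343/6 + (1/3)p_{IronWorks}.
Similarly p_{IronWorks} = 170/3 + (1/3)p_{FlexHub}.
Substituting the second reaction function into the first: p_{FlexHub} = 343/6 + (1/3)(170/3 + (1/3)p_{FlexHub}), which gives (8/9)p_{FlexHub} = 1369/18 ⇒ p_{FlexHub} = 85.5625.
Then p_{IronWorks} = 170/3 + (1/3)·85.5625 = 85.1875.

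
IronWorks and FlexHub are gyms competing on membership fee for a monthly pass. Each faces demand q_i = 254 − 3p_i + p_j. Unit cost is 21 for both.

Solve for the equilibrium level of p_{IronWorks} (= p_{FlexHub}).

IronWorks's profit: π = (p_{IronWorks} − 21)(254 − 3p_{IronWorks} + p_{FlexHub}).
∂π/∂p_{IronWorks} = 317 − 6p_{IronWorks} + p_{FlexHub} = 0 ⇒ p_{IronWorks} = 317/6 + (1/6)p_{FlexHub}.
By symmetry p_{FlexHub} = p_{IronWorks}; substituting into the reaction function, (5/6)p_{IronWorks} = 317/6 and p_{IronWorks} = 63.4.

63.4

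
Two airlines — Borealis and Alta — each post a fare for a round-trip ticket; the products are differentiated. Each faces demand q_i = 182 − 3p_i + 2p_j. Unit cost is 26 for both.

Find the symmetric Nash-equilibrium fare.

65

Borealis's profit: π = (p_{Borealis} − 26)(182 − 3p_{Borealis} + 2p_{Alta}).
∂π/∂p_{Borealis} = 260 − 6p_{Borealis} + 2p_{Alta} = 0 ⇒ p_{Borealis} = 130/3 + (1/3)p_{Alta}.
The game is symmetric, so in equilibrium p_{Alta} = p_{Borealis}: the reaction function gives (2/3)p_{Borealis} = 130/3, hence p_{Borealis} = 65.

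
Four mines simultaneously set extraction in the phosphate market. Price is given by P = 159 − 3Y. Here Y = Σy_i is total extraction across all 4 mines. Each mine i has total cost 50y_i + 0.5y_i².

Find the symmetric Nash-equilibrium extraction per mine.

6.8125

A representative mine's profit is π_i = y_i(159 − 3Y) − 50y_i − 0.5y_i², with Y = y_i + Σ_{j≠i} y_j.
First-order condition: 109 − 7y_i − 3Σ_{j≠i} y_j = 0.
With identical mines, set every y_j = y: then 109 − 7y − 9y = 0, i.e. y = 109/16 = 6.8125.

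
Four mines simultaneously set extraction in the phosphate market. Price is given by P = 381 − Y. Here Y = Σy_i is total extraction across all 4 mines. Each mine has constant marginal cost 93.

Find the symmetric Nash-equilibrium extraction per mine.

A representative mine's profit is π_i = y_i(381 − Y) − 93y_i, with Y = y_i + Σ_{j≠i} y_j.
First-order condition: 288 − 2y_i − Σ_{j≠i} y_j = 0.
Imposing symmetry (y_j = y for all j) turns Σ_{j≠i} y_j into 3y, so 288 = 5y and y = 57.6.

57.6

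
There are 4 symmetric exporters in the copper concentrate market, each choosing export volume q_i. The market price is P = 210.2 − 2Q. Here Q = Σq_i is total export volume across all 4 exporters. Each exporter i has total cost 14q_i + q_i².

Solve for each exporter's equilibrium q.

16.35

A representative exporter's profit is π_i = q_i(210.2 − 2Q) − 14q_i − q_i², with Q = q_i + Σ_{j≠i} q_j.
First-order condition: 196.2 − 6q_i − 2Σ_{j≠i} q_j = 0.
Imposing symmetry (q_j = q for all j) turns Σ_{j≠i} q_j into 3q, so 196.2 = 12q and q = 16.35.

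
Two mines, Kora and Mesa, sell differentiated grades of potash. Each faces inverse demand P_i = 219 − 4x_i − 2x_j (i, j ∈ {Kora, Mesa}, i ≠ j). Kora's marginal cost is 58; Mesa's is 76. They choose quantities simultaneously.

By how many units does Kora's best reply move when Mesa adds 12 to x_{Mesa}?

-3

Mine Kora's profit: π = x_{Kora}(219 − 4x_{Kora} − 2x_{Mesa}) − 58x_{Kora}.
∂π/∂x_{Kora} = 161 − 8x_{Kora} − 2x_{Mesa} = 0 ⇒ x_{Kora} = 20.125 − 0.25x_{Mesa}.
The reaction-function slope is −0.25, so a 12-unit rise in x_{Mesa} moves x_{Kora} by −0.25 × 12 = −3. Kora's best response falls — the actions are strategic substitutes.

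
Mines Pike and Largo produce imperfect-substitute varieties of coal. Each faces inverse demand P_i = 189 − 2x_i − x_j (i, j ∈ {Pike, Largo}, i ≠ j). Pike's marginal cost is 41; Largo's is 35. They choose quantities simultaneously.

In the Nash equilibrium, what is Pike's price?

Mine Pike's profit: π = x_{Pike}(189 − 2x_{Pike} − x_{Largo}) − 41x_{Pike}.
∂π/∂x_{Pike} = 148 − 4x_{Pike} − x_{Largo} = 0 ⇒ x_{Pike} = 37 − 0.25x_{Largo}.
Similarly x_{Largo} = 38.5 − 0.25x_{Pike}.
Solving the two reaction functions simultaneously: (1 − (−0.25)(−0.25))x_{Pike} = 37 − 0.25·38.5, so 0.9375x_{Pike} = 27.375 and x_{Pike} = 29.2.
Then x_{Largo} = 38.5 − 0.25·29.2 = 31.2.
P_{Pike} = 189 − 2·29.2 − 31.2 = 99.4.

99.4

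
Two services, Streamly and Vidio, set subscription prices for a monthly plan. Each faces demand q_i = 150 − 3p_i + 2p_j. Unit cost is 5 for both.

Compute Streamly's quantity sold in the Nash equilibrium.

108.75

Streamly's profit: π = (p_{Streamly} − 5)(150 − 3p_{Streamly} + 2p_{Vidio}).
∂π/∂p_{Streamly} = 165 − 6p_{Streamly} + 2p_{Vidio} = 0 ⇒ p_{Streamly} = 27.5 + (1/3)p_{Vidio}.
The game is symmetric, so in equilibrium p_{Vidio} = p_{Streamly}: the reaction function gives (2/3)p_{Streamly} = 27.5, hence p_{Streamly} = 41.25.
q_{Streamly} = 150 − 3·41.25 + 2·41.25 = 108.75.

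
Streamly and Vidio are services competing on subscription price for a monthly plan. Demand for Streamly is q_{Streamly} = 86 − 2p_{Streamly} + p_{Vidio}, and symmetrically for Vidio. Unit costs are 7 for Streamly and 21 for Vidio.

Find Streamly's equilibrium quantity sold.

56.4

Streamly's profit: π = (p_{Streamly} − 7)(86 − 2p_{Streamly} + p_{Vidio}).
∂π/∂p_{Streamly} = 100 − 4p_{Streamly} + p_{Vidio} = 0 ⇒ p_{Streamly} = 25 + 0.25p_{Vidio}.
Similarly p_{Vidio} = 32 + 0.25p_{Streamly}.
Solving the two reaction functions simultaneously: (1 − (0.25)(0.25))p_{Streamly} = 25 + 0.25·32, so 0.9375p_{Streamly} = 33 and p_{Streamly} = 35.2.
Then p_{Vidio} = 32 + 0.25·35.2 = 40.8.
q_{Streamly} = 86 − 2·35.2 + 40.8 = 56.4.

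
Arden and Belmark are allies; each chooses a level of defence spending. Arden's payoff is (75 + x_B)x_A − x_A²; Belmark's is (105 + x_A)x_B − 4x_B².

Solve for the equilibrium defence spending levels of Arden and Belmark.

47, 19

Expanding Arden's payoff: 75x_A + x_Bx_A − x_A².
∂π/∂x_A = 75 + x_B − 2x_A = 0, so x_A = 37.5 + 0.5x_B.
Likewise for Belmark: x_B = 13.125 + 0.125x_A.
Substituting the second reaction function into the first: x_A = 37.5 + 0.5(13.125 + 0.125x_A), which gives 0.9375x_A = 44.0625 ⇒ x_A = 47.
Then x_B = 13.125 + 0.125·47 = 19.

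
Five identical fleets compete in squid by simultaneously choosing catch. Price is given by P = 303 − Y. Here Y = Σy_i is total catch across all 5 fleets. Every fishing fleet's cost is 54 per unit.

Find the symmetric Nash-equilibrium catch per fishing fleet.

A representative fishing fleet's profit is π_i = y_i(303 − Y) − 54y_i, with Y = y_i + Σ_{j≠i} y_j.
First-order condition: 249 − 2y_i − Σ_{j≠i} y_j = 0.
Imposing symmetry (y_j = y for all j) turns Σ_{j≠i} y_j into 4y, so 249 = 6y and y = 41.5.

41.5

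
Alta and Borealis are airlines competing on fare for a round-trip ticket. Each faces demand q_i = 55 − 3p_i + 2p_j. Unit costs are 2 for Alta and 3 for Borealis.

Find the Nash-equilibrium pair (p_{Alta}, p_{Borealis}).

15.4375, 15.8125

Alta's profit: π = (p_{Alta} − 2)(55 − 3p_{Alta} + 2p_{Borealis}).
∂π/∂p_{Alta} = 61 − 6p_{Alta} + 2p_{Borealis} = 0 ⇒ p_{Alta} = 61/6 + (1/3)p_{Borealis}.
Similarly p_{Borealis} = 32/3 + (1/3)p_{Alta}.
Solving the two reaction functions simultaneously: (1 − (1/3)(1/3))p_{Alta} = 61/6 + (1/3)·(32/3), so (8/9)p_{Alta} = 247/18 and p_{Alta} = 15.4375.
Then p_{Borealis} = 32/3 + (1/3)·15.4375 = 15.8125.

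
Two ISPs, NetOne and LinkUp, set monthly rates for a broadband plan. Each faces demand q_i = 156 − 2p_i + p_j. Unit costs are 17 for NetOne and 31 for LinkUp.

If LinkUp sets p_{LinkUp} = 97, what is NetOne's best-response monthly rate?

NetOne's profit: π = (p_{NetOne} − 17)(156 − 2p_{NetOne} + p_{LinkUp}).
∂π/∂p_{NetOne} = 190 − 4p_{NetOne} + p_{LinkUp} = 0 ⇒ p_{NetOne} = 47.5 + 0.25p_{LinkUp}.
At p_{LinkUp} = 97: p_{NetOne} = 47.5 + 0.25·97 = 71.75.

71.75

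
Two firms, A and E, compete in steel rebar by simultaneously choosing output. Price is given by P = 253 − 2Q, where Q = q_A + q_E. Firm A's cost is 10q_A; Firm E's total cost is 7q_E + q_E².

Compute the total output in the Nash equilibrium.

Firm A's profit: π = q_A(253 − 2(q_A + q_E)) − 10q_A.
∂π/∂q_A = 243 − 4q_A − 2q_E = 0, so q_A = 60.75 − 0.5q_E.
For E: ∂π/∂q_E = 246 − 6q_E − 2q_A = 0 ⇒ q_E = 41 − (1/3)q_A.
Solving the two reaction functions simultaneously: (1 − (−0.5)(−1/3))q_A = 60.75 − 0.5·41, so (5/6)q_A = 40.25 and q_A = 48.3.
Then q_E = 41 − (1/3)·48.3 = 24.9.
Total output: 48.3 + 24.9 = 73.2.

73.2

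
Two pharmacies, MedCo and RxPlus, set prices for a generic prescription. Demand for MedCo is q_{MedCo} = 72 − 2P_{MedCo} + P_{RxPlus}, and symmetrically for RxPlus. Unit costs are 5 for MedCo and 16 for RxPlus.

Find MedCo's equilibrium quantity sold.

47.6

MedCo's profit: π = (P_{MedCo} − 5)(72 − 2P_{MedCo} + P_{RxPlus}).
∂π/∂P_{MedCo} = 82 − 4P_{MedCo} + P_{RxPlus} = 0 ⇒ P_{MedCo} = 20.5 + 0.25P_{RxPlus}.
Similarly P_{RxPlus} = 26 + 0.25P_{MedCo}.
Plugging P_{RxPlus} into MedCo's best response: P_{MedCo} = 20.5 + 0.25(26 + 0.25P_{MedCo}) ⇒ 0.9375P_{MedCo} = 27, so P_{MedCo} = 28.8.
Then P_{RxPlus} = 26 + 0.25·28.8 = 33.2.
q_{MedCo} = 72 − 2·28.8 + 33.2 = 47.6.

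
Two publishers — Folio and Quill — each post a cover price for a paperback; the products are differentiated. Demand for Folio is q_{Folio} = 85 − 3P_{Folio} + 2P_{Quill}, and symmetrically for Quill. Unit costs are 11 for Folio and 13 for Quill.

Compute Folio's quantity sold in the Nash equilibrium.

Folio's profit: π = (P_{Folio} − 11)(85 − 3P_{Folio} + 2P_{Quill}).
∂π/∂P_{Folio} = 118 − 6P_{Folio} + 2P_{Quill} = 0 ⇒ P_{Folio} = 59/3 + (1/3)P_{Quill}.
Similarly P_{Quill} = 62/3 + (1/3)P_{Folio}.
Solving the two reaction functions simultaneously: (1 − (1/3)(1/3))P_{Folio} = 59/3 + (1/3)·(62/3), so (8/9)P_{Folio} = 239/9 and P_{Folio} = 29.875.
Then P_{Quill} = 62/3 + (1/3)·29.875 = 30.625.
q_{Folio} = 85 − 3·29.875 + 2·30.625 = 56.625.

56.625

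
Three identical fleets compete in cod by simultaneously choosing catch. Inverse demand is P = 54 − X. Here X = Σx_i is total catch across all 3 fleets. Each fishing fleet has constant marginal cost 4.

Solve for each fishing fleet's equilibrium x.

A representative fishing fleet's profit is π_i = x_i(54 − X) − 4x_i, with X = x_i + Σ_{j≠i} x_j.
First-order condition: 50 − 2x_i − Σ_{j≠i} x_j = 0.
Imposing symmetry (x_j = x for all j) turns Σ_{j≠i} x_j into 2x, so 50 = 4x and x = 12.5.

12.5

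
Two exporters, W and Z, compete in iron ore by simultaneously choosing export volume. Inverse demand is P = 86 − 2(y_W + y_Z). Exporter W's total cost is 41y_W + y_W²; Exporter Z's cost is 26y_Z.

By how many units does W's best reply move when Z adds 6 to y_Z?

-2

Exporter W's profit: π = y_W(86 − 2(y_W + y_Z)) − 41y_W − y_W².
∂π/∂y_W = 45 − 6y_W − 2y_Z = 0, so y_W = 7.5 − (1/3)y_Z.
The reaction-function slope is −1/3, so a 6-unit rise in y_Z moves y_W by −1/3 × 6 = −2. W's best response falls — the actions are strategic substitutes.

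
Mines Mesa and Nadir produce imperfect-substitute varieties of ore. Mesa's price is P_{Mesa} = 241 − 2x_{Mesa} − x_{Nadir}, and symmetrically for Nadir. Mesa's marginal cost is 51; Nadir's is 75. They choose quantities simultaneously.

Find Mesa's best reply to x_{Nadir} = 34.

39

Mine Mesa's profit: π = x_{Mesa}(241 − 2x_{Mesa} − x_{Nadir}) − 51x_{Mesa}.
∂π/∂x_{Mesa} = 190 − 4x_{Mesa} − x_{Nadir} = 0 ⇒ x_{Mesa} = 47.5 − 0.25x_{Nadir}.
At x_{Nadir} = 34: x_{Mesa} = 47.5 − 0.25·34 = 39.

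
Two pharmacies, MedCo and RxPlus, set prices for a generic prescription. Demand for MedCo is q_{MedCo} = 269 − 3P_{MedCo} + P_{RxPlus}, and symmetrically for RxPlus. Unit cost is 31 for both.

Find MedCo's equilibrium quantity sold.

MedCo's profit: π = (P_{MedCo} − 31)(269 − 3P_{MedCo} + P_{RxPlus}).
∂π/∂P_{MedCo} = 362 − 6P_{MedCo} + P_{RxPlus} = 0 ⇒ P_{MedCo} = 181/3 + (1/6)P_{RxPlus}.
Setting P_{MedCo} = P_{RxPlus} in the reaction function: P_{MedCo} = 181/3 + (1/6)P_{MedCo}, so P_{MedCo} = (181/3) / (5/6) = 72.4.
q_{MedCo} = 269 − 3·72.4 + 72.4 = 124.2.

124.2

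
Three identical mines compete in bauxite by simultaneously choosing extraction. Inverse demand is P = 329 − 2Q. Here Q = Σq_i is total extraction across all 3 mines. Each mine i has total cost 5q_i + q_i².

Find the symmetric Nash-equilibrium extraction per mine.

A representative mine's profit is π_i = q_i(329 − 2Q) − 5q_i − q_i², with Q = q_i + Σ_{j≠i} q_j.
First-order condition: 324 − 6q_i − 2Σ_{j≠i} q_j = 0.
Imposing symmetry (q_j = q for all j) turns Σ_{j≠i} q_j into 2q, so 324 = 10q and q = 32.4.

32.4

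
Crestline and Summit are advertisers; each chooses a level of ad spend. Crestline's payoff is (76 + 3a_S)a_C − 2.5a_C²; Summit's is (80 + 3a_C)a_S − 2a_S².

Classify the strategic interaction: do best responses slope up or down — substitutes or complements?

Expanding Crestline's payoff: 76a_C + 3a_Sa_C − 2.5a_C².
∂π/∂a_C = 76 + 3a_S − 5a_C = 0, so a_C = 15.2 + 0.6a_S.
The best-response slope da_C/da_S = 0.6 > 0: the reaction function is upward-sloping, so the choices are strategic complements.

strategic complements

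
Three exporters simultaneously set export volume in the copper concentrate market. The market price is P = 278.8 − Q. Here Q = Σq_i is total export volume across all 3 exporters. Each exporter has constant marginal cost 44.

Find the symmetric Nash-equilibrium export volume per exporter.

58.7

A representative exporter's profit is π_i = q_i(278.8 − Q) − 44q_i, with Q = q_i + Σ_{j≠i} q_j.
First-order condition: 234.8 − 2q_i − Σ_{j≠i} q_j = 0.
In a symmetric equilibrium every exporter chooses the same q, so Σ_{j≠i} q_j = 2q. The condition becomes 234.8 − 4q = 0, giving q = 234.8/4 = 58.7.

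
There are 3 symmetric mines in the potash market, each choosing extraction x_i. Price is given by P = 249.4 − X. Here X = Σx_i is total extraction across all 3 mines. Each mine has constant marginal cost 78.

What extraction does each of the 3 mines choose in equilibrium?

A representative mine's profit is π_i = x_i(249.4 − X) − 78x_i, with X = x_i + Σ_{j≠i} x_j.
First-order condition: 171.4 − 2x_i − Σ_{j≠i} x_j = 0.
Imposing symmetry (x_j = x for all j) turns Σ_{j≠i} x_j into 2x, so 171.4 = 4x and x = 42.85.

42.85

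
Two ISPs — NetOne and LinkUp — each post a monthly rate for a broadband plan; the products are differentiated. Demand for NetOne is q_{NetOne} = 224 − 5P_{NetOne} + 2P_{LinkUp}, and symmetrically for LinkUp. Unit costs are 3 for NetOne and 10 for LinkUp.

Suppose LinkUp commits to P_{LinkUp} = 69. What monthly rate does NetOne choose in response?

37.7

NetOne's profit: π = (P_{NetOne} − 3)(224 − 5P_{NetOne} + 2P_{LinkUp}).
∂π/∂P_{NetOne} = 239 − 10P_{NetOne} + 2P_{LinkUp} = 0 ⇒ P_{NetOne} = 23.9 + 0.2P_{LinkUp}.
At P_{LinkUp} = 69: P_{NetOne} = 23.9 + 0.2·69 = 37.7.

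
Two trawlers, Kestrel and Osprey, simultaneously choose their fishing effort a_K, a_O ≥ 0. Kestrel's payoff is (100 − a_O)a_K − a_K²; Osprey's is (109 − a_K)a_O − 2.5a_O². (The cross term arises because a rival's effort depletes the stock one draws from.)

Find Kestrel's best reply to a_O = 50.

Expanding Kestrel's payoff: 100a_K − a_Oa_K − a_K².
∂π/∂a_K = 100 − a_O − 2a_K = 0, so a_K = 50 − 0.5a_O.
At a_O = 50: a_K = 50 − 0.5·50 = 25.

25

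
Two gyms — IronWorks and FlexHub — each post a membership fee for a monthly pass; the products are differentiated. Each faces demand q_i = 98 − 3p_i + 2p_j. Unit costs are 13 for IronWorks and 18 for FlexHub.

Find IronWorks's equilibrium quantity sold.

66.5625

IronWorks's profit: π = (p_{IronWorks} − 13)(98 − 3p_{IronWorks} + 2p_{FlexHub}).
∂π/∂p_{IronWorks} = 137 − 6p_{IronWorks} + 2p_{FlexHub} = 0 ⇒ p_{IronWorks} = 137/6 + (1/3)p_{FlexHub}.
Similarly p_{FlexHub} = 76/3 + (1/3)p_{IronWorks}.
Substituting the second reaction function into the first: p_{IronWorks} = 137/6 + (1/3)(76/3 + (1/3)p_{IronWorks}), which gives (8/9)p_{IronWorks} = 563/18 ⇒ p_{IronWorks} = 35.1875.
Then p_{FlexHub} = 76/3 + (1/3)·35.1875 = 37.0625.
q_{IronWorks} = 98 − 3·35.1875 + 2·37.0625 = 66.5625.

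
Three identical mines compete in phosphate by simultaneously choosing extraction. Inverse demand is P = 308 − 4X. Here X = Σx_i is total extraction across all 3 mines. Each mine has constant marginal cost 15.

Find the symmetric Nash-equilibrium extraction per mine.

A representative mine's profit is π_i = x_i(308 − 4X) − 15x_i, with X = x_i + Σ_{j≠i} x_j.
First-order condition: 293 − 8x_i − 4Σ_{j≠i} x_j = 0.
With identical mines, set every x_j = x: then 293 − 8x − 8x = 0, i.e. x = 293/16 = 18.3125.

18.3125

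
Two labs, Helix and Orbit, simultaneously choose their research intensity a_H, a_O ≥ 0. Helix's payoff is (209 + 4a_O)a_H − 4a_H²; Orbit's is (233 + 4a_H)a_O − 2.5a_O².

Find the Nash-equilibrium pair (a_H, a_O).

82.375, 112.5

Expanding Helix's payoff: 209a_H + 4a_Oa_H − 4a_H².
∂π/∂a_H = 209 + 4a_O − 8a_H = 0, so a_H = 26.125 + 0.5a_O.
Likewise for Orbit: a_O = 46.6 + 0.8a_H.
Substituting the second reaction function into the first: a_H = 26.125 + 0.5(46.6 + 0.8a_H), which gives 0.6a_H = 49.425 ⇒ a_H = 82.375.
Then a_O = 46.6 + 0.8·82.375 = 112.5.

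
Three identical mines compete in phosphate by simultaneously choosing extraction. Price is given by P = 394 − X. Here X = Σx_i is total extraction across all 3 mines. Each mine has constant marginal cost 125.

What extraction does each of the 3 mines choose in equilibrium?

A representative mine's profit is π_i = x_i(394 − X) − 125x_i, with X = x_i + Σ_{j≠i} x_j.
First-order condition: 269 − 2x_i − Σ_{j≠i} x_j = 0.
With identical mines, set every x_j = x: then 269 − 2x − 2x = 0, i.e. x = 269/4 = 67.25.

67.25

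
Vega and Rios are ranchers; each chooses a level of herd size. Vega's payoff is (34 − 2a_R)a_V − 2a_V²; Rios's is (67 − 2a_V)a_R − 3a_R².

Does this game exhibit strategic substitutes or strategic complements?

Expanding Vega's payoff: 34a_V − 2a_Ra_V − 2a_V².
∂π/∂a_V = 34 − 2a_R − 4a_V = 0, so a_V = 8.5 − 0.5a_R.
The best-response slope da_V/da_R = −0.5 < 0: the reaction function is downward-sloping, so the choices are strategic substitutes.

strategic substitutes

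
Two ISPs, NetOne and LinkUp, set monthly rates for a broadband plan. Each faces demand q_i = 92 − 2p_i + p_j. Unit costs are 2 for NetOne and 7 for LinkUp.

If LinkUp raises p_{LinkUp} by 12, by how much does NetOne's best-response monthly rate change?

3

NetOne's profit: π = (p_{NetOne} − 2)(92 − 2p_{NetOne} + p_{LinkUp}).
∂π/∂p_{NetOne} = 96 − 4p_{NetOne} + p_{LinkUp} = 0 ⇒ p_{NetOne} = 24 + 0.25p_{LinkUp}.
The reaction-function slope is 0.25, so a 12-unit rise in p_{LinkUp} moves p_{NetOne} by 0.25 × 12 = 3. NetOne's best response rises — the actions are strategic complements.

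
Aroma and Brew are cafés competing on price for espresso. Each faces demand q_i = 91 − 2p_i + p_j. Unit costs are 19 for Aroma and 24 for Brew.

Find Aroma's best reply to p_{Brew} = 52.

Aroma's profit: π = (p_{Aroma} − 19)(91 − 2p_{Aroma} + p_{Brew}).
∂π/∂p_{Aroma} = 129 − 4p_{Aroma} + p_{Brew} = 0 ⇒ p_{Aroma} = 32.25 + 0.25p_{Brew}.
At p_{Brew} = 52: p_{Aroma} = 32.25 + 0.25·52 = 45.25.

45.25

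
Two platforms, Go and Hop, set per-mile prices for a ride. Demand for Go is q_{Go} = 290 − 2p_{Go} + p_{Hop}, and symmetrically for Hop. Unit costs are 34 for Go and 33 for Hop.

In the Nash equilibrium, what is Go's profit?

Go's profit: π = (p_{Go} − 34)(290 − 2p_{Go} + p_{Hop}).
∂π/∂p_{Go} = 358 − 4p_{Go} + p_{Hop} = 0 ⇒ p_{Go} = 89.5 + 0.25p_{Hop}.
Similarly p_{Hop} = 89 + 0.25p_{Go}.
Plugging p_{Hop} into Go's best response: p_{Go} = 89.5 + 0.25(89 + 0.25p_{Go}) ⇒ 0.9375p_{Go} = 111.75, so p_{Go} = 119.2.
Then p_{Hop} = 89 + 0.25·119.2 = 118.8.
q_{Go} = 290 − 2·119.2 + 118.8 = 170.4.
Profit = (119.2 − 34)·170.4 = 14518.08.

14518.08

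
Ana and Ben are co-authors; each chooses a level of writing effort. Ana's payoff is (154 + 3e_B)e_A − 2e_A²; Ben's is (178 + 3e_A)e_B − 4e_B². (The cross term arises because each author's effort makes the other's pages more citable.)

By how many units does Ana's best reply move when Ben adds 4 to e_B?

3

Expanding Ana's payoff: 154e_A + 3e_Be_A − 2e_A².
∂π/∂e_A = 154 + 3e_B − 4e_A = 0, so e_A = 38.5 + 0.75e_B.
The reaction-function slope is 0.75, so a 4-unit rise in e_B moves e_A by 0.75 × 4 = 3. Ana's best response rises — the actions are strategic complements.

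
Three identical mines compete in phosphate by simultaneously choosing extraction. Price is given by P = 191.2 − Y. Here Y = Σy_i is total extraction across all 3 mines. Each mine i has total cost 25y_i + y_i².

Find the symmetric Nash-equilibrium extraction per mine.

A representative mine's profit is π_i = y_i(191.2 − Y) − 25y_i − y_i², with Y = y_i + Σ_{j≠i} y_j.
First-order condition: 166.2 − 4y_i − Σ_{j≠i} y_j = 0.
With identical mines, set every y_j = y: then 166.2 − 4y − 2y = 0, i.e. y = 166.2/6 = 27.7.

27.7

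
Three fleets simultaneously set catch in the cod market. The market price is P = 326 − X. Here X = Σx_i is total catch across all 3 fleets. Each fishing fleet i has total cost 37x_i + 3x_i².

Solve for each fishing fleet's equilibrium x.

A representative fishing fleet's profit is π_i = x_i(326 − X) − 37x_i − 3x_i², with X = x_i + Σ_{j≠i} x_j.
First-order condition: 289 − 8x_i − Σ_{j≠i} x_j = 0.
In a symmetric equilibrium every fishing fleet chooses the same x, so Σ_{j≠i} x_j = 2x. The condition becomes 289 − 10x = 0, giving x = 289/10 = 28.9.

28.9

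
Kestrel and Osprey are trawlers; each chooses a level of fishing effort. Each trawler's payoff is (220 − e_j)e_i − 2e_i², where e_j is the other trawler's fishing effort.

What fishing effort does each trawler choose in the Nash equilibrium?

Kestrel's payoff is (220 − e_O)e_K − 2e_K².
∂π/∂e_K = 220 − e_O − 4e_K = 0, so e_K = 55 − 0.25e_O.
By symmetry e_O = e_K; substituting into the reaction function, 1.25e_K = 55 and e_K = 44.

44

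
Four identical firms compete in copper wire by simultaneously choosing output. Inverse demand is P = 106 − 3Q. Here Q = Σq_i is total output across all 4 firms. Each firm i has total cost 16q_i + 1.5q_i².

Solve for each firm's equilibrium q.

A representative firm's profit is π_i = q_i(106 − 3Q) − 16q_i − 1.5q_i², with Q = q_i + Σ_{j≠i} q_j.
First-order condition: 90 − 9q_i − 3Σ_{j≠i} q_j = 0.
With identical firms, set every q_j = q: then 90 − 9q − 9q = 0, i.e. q = 90/18 = 5.

5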